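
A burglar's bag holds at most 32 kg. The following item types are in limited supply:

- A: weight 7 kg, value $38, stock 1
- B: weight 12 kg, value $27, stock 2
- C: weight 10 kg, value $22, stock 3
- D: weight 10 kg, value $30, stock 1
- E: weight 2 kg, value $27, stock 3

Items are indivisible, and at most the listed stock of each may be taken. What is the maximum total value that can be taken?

$149

Top feasible selections:
- 1×A + 1×D + 3×E: weight 23, value 149
- 1×A + 1×B + 3×E: weight 25, value 146
Best: $149.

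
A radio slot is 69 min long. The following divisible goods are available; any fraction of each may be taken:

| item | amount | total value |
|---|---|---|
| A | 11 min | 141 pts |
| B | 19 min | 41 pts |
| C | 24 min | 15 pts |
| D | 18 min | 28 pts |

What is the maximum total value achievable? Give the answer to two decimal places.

Take in order of value per unit:
- A (141/11 per unit): all 11 → value 141, running total 141.00
- B (41/19 per unit): all 19 → value 41, running total 182.00
- D (28/18 per unit): all 18 → value 28, running total 210.00
- C (15/24 per unit): 21 of 24 → value 21×15/24 = 13.1250, running total 223.13
Total 223.13.

223.13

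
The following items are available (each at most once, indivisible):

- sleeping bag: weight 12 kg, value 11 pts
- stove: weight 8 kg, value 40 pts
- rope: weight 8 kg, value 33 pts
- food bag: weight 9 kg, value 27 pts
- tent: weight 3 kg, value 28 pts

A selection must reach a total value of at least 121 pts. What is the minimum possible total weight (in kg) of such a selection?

Subsets with value ≥ 121, sorted by total weight:
- stove+rope+food bag+tent: weight 28, value 128
- sleeping bag+stove+rope+food bag+tent: weight 40, value 139
Minimum weight: 28 kg.

28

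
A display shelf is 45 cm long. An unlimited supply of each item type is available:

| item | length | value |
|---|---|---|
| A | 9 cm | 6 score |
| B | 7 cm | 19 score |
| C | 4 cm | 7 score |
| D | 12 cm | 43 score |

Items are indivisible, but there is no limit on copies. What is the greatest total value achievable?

Best value-per-unit is D at 43/12; filling with it alone gives 3×43 = 129.
Optimal mix: 1×B + 3×D → length 43, value 148.

148 score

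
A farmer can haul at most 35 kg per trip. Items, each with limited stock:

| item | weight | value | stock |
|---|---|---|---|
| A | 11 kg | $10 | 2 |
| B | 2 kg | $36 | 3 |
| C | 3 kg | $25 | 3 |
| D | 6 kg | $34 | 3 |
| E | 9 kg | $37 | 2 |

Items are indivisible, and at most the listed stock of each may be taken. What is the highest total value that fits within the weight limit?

Top feasible selections:
- 3×B + 3×C + 3×D: weight 33, value 285
- 3×B + 2×C + 2×D + 1×E: weight 33, value 263
Best: $285.

$285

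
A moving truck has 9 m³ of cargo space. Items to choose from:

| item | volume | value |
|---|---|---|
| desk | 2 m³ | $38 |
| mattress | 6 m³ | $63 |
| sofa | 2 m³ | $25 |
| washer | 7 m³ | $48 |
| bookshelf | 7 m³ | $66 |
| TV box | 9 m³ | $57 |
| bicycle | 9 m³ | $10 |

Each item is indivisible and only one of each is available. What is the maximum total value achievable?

$104

Check high-value combinations within 9 m³:
- desk+bookshelf: volume 2+7=9, value 38+66=104
- desk+mattress: volume 2+6=8, value 38+63=101
- sofa+bookshelf: volume 2+7=9, value 25+66=91
- mattress+sofa: volume 6+2=8, value 63+25=88
- desk+washer: volume 2+7=9, value 38+48=86
Best: $104.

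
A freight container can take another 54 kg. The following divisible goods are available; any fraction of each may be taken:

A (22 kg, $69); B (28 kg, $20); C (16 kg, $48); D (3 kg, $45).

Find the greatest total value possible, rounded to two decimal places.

171.29

Take in order of value per unit:
- D (45/3 per unit): all 3 → value 45, running total 45.00
- A (69/22 per unit): all 22 → value 69, running total 114.00
- C (48/16 per unit): all 16 → value 48, running total 162.00
- B (20/28 per unit): 13 of 28 → value 13×20/28 = 9.2857, running total 171.29
Total 171.29.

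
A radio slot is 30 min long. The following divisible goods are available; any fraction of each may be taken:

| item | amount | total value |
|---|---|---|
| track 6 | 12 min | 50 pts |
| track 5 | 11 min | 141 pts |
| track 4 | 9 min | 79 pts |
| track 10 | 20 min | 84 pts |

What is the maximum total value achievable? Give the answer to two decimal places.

Take in order of value per unit:
- track 5 (141/11 per unit): all 11 → value 141, running total 141.00
- track 4 (79/9 per unit): all 9 → value 79, running total 220.00
- track 10 (84/20 per unit): 10 of 20 → value 10×84/20 = 42.0000, running total 262.00
Total 262.00.

262.00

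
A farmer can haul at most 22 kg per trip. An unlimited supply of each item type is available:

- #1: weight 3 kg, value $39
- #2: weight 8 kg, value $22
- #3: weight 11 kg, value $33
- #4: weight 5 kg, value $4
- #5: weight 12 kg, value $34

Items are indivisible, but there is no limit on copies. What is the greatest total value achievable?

$273

Best value-per-unit is #1 at 39/3, and filling with it alone uses weight 7×3=21. No mix of the others beats 7×39 = 273.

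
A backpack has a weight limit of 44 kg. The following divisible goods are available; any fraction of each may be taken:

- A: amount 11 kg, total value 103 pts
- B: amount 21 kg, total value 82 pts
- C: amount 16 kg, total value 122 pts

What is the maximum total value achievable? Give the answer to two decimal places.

291.38

Take in order of value per unit:
- A (103/11 per unit): all 11 → value 103, running total 103.00
- C (122/16 per unit): all 16 → value 122, running total 225.00
- B (82/21 per unit): 17 of 21 → value 17×82/21 = 66.3810, running total 291.38
Total 291.38.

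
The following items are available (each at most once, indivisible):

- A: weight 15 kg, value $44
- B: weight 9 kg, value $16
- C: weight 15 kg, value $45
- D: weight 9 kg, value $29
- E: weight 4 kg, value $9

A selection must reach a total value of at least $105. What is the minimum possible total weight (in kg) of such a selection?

Subsets with value ≥ 105, sorted by total weight:
- A+C+D: weight 39, value 118
- A+B+C: weight 39, value 105
Minimum weight: 39 kg.

39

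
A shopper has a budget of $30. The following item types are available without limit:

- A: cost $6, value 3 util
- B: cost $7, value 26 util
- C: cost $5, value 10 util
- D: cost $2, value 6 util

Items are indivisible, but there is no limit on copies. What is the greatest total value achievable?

Best value-per-unit is B at 26/7; filling with it alone gives 4×26 = 104.
Optimal mix: 4×B + 1×D → cost 30, value 110.

110 util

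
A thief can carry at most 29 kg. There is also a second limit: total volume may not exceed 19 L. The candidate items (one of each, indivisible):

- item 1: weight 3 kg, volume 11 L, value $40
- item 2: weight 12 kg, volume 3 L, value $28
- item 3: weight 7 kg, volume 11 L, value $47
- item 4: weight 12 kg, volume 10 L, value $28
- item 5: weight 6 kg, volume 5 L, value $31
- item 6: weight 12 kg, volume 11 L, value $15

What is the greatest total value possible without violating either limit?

Feasible sets respecting both limits:
- item 2+item 3+item 5: weight 25, volume 19, value 106
- item 1+item 2+item 5: weight 21, volume 19, value 99
- item 3+item 5: weight 13, volume 16, value 78
Best: $106.

$106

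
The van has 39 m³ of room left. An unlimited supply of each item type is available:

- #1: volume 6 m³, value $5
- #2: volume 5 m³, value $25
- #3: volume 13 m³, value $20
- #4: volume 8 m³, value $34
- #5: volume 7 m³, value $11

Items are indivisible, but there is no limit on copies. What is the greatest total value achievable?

$184

Best value-per-unit is #2 at 25/5; filling with it alone gives 7×25 = 175.
Optimal mix: 6×#2 + 1×#4 → volume 38, value 184.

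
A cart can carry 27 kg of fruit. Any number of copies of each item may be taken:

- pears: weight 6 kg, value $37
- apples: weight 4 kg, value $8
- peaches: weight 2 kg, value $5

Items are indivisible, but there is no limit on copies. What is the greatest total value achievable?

Best value-per-unit is pears at 37/6; filling with it alone gives 4×37 = 148.
Optimal mix: 4×pears + 1×peaches → weight 26, value 153.

$153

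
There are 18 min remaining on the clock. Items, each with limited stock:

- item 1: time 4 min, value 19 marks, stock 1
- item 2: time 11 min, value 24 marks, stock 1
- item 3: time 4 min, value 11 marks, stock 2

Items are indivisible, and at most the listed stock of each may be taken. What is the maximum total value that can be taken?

Best selections within time 18 and stock limits:
- 1×item 1 + 1×item 2: time 15, value 43
- 1×item 1 + 2×item 3: time 12, value 41
Best: 43 marks.

43 marks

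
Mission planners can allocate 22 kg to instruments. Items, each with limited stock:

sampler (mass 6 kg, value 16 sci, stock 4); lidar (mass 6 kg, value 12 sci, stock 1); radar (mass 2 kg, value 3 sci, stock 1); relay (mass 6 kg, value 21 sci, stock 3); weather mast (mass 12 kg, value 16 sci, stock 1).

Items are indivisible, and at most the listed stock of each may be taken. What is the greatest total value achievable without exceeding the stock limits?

Top feasible selections:
- 1×radar + 3×relay: mass 20, value 66
- 3×relay: mass 18, value 63
- 1×sampler + 1×radar + 2×relay: mass 20, value 61
Best: 66 sci.

66 sci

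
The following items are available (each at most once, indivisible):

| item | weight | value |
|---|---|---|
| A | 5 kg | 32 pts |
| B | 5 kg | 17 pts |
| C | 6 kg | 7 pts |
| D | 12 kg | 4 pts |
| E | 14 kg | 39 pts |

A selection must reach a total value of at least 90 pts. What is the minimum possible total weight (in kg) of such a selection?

Subsets with value ≥ 90, sorted by total weight:
- A+B+C+E: weight 30, value 95
- A+B+D+E: weight 36, value 92
Minimum weight: 30 kg.

30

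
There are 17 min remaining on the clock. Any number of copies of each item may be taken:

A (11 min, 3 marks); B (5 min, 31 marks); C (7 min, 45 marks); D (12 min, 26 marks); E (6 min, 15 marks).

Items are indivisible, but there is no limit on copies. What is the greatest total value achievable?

107 marks

Best value-per-unit is C at 45/7; filling with it alone gives 2×45 = 90.
Optimal mix: 2×B + 1×C → time 17, value 107.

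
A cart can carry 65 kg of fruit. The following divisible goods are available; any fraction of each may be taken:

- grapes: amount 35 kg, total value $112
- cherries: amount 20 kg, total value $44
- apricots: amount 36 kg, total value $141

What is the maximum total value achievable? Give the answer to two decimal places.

233.80

Take in order of value per unit:
- apricots (141/36 per unit): all 36 → value 141, running total 141.00
- grapes (112/35 per unit): 29 of 35 → value 29×112/35 = 92.8000, running total 233.80
Total 233.80.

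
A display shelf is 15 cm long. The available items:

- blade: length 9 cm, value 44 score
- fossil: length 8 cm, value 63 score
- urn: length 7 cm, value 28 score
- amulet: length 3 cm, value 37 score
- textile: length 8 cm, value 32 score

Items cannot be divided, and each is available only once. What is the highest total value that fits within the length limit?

Check high-value combinations within 15 cm:
- fossil+amulet: length 8+3=11, value 63+37=100
- fossil+urn: length 8+7=15, value 63+28=91
- blade+amulet: length 9+3=12, value 44+37=81
Best: 100 score.

100 score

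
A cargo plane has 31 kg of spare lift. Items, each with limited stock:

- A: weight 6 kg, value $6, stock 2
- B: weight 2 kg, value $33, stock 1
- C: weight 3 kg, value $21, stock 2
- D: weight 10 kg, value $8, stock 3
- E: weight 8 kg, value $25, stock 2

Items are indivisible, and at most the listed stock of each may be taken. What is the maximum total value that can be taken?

Top feasible selections:
- 1×A + 1×B + 2×C + 2×E: weight 30, value 131
- 1×B + 2×C + 2×E: weight 24, value 125
- 2×A + 1×B + 2×C + 1×E: weight 28, value 112
Best: $131.

$131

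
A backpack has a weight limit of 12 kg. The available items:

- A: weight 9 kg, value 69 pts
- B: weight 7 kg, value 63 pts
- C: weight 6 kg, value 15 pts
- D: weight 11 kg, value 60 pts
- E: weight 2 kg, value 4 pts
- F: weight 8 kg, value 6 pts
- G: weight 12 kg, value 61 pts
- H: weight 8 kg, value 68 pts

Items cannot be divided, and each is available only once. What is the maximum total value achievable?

73 pts

This is a 0/1 knapsack; check combinations near the capacity.
- A+E: weight 9+2=11, value 69+4=73
- E+H: weight 2+8=10, value 4+68=72
- A: weight 9, value 69
- H: weight 8, value 68
Best: 73 pts.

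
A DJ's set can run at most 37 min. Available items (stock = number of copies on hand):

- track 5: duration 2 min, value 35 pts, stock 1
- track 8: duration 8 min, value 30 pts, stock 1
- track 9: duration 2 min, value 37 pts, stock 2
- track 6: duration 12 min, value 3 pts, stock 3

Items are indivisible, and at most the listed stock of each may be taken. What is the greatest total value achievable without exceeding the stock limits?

Best selections within duration 37 and stock limits:
- 1×track 5 + 1×track 8 + 2×track 9 + 1×track 6: duration 26, value 142
- 1×track 5 + 1×track 8 + 2×track 9: duration 14, value 139
Best: 142 pts.

142 pts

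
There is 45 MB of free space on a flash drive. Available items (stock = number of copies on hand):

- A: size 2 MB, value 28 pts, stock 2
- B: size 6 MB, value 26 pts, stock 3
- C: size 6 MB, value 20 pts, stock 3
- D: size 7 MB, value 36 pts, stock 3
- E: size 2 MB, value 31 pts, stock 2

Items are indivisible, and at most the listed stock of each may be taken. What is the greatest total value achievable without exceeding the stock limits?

278 pts

Best selections within size 45 and stock limits:
- 2×A + 2×B + 3×D + 2×E: size 41, value 278
- 1×A + 3×B + 3×D + 2×E: size 45, value 276
Best: 278 pts.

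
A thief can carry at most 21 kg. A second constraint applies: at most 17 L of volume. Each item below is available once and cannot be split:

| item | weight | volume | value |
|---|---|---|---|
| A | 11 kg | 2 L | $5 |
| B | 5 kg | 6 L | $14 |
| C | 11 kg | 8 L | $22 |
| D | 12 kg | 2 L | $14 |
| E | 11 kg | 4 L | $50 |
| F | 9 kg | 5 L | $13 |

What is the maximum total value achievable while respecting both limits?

$64

Feasible sets respecting both limits:
- B+E: weight 16, volume 10, value 64
- E+F: weight 20, volume 9, value 63
- E: weight 11, volume 4, value 50
Best: $64.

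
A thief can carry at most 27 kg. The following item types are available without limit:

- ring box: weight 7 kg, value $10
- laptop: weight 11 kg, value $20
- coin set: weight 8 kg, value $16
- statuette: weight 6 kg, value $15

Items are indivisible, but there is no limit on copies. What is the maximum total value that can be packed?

Best value-per-unit is statuette at 15/6; filling with it alone gives 4×15 = 60.
Optimal mix: 1×coin set + 3×statuette → weight 26, value 61.

$61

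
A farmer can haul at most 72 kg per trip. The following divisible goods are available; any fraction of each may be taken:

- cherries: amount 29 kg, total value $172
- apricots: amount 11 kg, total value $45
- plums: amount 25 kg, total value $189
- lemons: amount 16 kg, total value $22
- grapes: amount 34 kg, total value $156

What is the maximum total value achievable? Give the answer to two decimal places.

Take in order of value per unit:
- plums (189/25 per unit): all 25 → value 189, running total 189.00
- cherries (172/29 per unit): all 29 → value 172, running total 361.00
- grapes (156/34 per unit): 18 of 34 → value 18×156/34 = 82.5882, running total 443.59
Total 443.59.

443.59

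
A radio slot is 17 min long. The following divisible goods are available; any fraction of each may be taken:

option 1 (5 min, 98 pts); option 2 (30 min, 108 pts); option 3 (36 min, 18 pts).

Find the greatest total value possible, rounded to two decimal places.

Take in order of value per unit:
- option 1 (98/5 per unit): all 5 → value 98, running total 98.00
- option 2 (108/30 per unit): 12 of 30 → value 12×108/30 = 43.2000, running total 141.20
Total 141.20.

141.20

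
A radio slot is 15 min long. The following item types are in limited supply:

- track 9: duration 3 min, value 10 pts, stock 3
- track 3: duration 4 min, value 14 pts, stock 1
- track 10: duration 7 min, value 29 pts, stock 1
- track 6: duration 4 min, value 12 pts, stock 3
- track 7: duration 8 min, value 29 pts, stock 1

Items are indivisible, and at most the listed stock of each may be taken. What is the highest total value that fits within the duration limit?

Top feasible selections:
- 1×track 10 + 1×track 7: duration 15, value 58
- 1×track 3 + 1×track 10 + 1×track 6: duration 15, value 55
Best: 58 pts.

58 pts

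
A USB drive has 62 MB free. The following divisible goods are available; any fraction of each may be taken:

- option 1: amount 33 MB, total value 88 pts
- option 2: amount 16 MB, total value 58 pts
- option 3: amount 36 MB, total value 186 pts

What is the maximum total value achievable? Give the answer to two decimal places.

Take in order of value per unit:
- option 3 (186/36 per unit): all 36 → value 186, running total 186.00
- option 2 (58/16 per unit): all 16 → value 58, running total 244.00
- option 1 (88/33 per unit): 10 of 33 → value 10×88/33 = 26.6667, running total 270.67
Total 270.67.

270.67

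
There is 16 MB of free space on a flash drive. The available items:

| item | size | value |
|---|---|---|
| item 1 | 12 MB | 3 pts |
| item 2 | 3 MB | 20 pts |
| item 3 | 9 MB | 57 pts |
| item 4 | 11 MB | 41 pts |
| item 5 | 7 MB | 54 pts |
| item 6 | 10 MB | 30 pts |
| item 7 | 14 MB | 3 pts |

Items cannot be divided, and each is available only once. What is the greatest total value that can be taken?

111 pts

This is a 0/1 knapsack; check combinations near the capacity.
- item 3+item 5: size 9+7=16, value 57+54=111
- item 2+item 3: size 3+9=12, value 20+57=77
- item 2+item 5: size 3+7=10, value 20+54=74
Best: 111 pts.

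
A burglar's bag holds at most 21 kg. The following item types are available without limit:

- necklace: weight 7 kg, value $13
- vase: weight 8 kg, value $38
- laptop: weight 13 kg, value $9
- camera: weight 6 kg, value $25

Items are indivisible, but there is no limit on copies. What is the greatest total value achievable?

$88

Best value-per-unit is vase at 38/8; filling with it alone gives 2×38 = 76.
Optimal mix: 1×vase + 2×camera → weight 20, value 88.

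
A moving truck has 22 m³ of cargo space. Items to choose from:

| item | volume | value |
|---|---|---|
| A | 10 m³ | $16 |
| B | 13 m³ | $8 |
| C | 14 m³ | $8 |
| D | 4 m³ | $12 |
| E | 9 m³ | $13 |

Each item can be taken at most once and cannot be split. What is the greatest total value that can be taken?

This is a 0/1 knapsack; check combinations near the capacity.
- A+E: volume 10+9=19, value 16+13=29
- A+D: volume 10+4=14, value 16+12=28
- D+E: volume 4+9=13, value 12+13=25
- B+E: volume 13+9=22, value 8+13=21
Best: $29.

$29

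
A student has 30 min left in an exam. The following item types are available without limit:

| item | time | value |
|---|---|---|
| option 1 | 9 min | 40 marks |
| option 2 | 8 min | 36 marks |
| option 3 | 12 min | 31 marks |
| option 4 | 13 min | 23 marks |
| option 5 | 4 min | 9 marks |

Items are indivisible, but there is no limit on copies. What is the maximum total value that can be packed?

Best value-per-unit is option 2 at 36/8; filling with it alone gives 3×36 = 108.
Optimal mix: 2×option 1 + 1×option 2 + 1×option 5 → time 30, value 125.

125 marks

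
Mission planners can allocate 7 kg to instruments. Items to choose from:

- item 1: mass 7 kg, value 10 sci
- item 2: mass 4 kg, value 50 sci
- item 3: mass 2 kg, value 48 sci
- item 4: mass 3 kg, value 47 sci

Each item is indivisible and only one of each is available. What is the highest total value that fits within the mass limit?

Check high-value combinations within 7 kg:
- item 2+item 3: mass 4+2=6, value 50+48=98
- item 2+item 4: mass 4+3=7, value 50+47=97
- item 3+item 4: mass 2+3=5, value 48+47=95
- item 2: mass 4, value 50
- item 3: mass 2, value 48
Best: 98 sci.

98 sci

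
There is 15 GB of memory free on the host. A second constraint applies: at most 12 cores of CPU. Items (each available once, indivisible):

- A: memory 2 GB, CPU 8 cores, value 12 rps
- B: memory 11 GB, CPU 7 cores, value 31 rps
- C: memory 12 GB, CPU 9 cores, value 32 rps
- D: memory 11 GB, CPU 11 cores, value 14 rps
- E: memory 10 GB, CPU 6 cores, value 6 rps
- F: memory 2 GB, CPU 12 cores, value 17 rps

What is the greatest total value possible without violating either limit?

Feasible sets respecting both limits:
- C: memory 12, CPU 9, value 32
- B: memory 11, CPU 7, value 31
- F: memory 2, CPU 12, value 17
Best: 32 rps.

32 rps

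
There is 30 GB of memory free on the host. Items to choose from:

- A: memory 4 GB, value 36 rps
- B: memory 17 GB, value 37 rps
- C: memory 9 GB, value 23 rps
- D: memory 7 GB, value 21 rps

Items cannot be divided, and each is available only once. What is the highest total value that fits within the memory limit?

96 rps

Check high-value combinations within 30 GB:
- A+B+C: memory 4+17+9=30, value 36+37+23=96
- A+B+D: memory 4+17+7=28, value 36+37+21=94
- A+C+D: memory 4+9+7=20, value 36+23+21=80
Best: 96 rps.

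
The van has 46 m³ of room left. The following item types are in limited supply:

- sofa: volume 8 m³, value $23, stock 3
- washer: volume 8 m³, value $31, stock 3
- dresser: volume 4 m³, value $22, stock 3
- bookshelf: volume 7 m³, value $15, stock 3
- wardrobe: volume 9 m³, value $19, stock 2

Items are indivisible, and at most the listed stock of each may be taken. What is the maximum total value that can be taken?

Top feasible selections:
- 1×sofa + 3×washer + 3×dresser: volume 44, value 182
- 3×washer + 3×dresser + 1×wardrobe: volume 45, value 178
Best: $182.

$182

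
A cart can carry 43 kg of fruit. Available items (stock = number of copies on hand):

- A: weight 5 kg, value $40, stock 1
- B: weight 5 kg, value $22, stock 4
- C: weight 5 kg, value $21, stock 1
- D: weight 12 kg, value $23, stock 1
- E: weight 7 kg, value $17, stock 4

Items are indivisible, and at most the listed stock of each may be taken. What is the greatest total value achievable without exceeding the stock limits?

Best selections within weight 43 and stock limits:
- 1×A + 4×B + 1×C + 1×D: weight 42, value 172
- 1×A + 4×B + 1×C + 1×E: weight 37, value 166
Best: $172.

$172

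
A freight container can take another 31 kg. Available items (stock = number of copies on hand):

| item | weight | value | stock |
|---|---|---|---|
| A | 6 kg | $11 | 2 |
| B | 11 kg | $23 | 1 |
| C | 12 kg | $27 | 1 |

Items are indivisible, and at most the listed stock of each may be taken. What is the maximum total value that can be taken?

$61

Best selections within weight 31 and stock limits:
- 1×A + 1×B + 1×C: weight 29, value 61
- 1×B + 1×C: weight 23, value 50
- 2×A + 1×C: weight 24, value 49
Best: $61.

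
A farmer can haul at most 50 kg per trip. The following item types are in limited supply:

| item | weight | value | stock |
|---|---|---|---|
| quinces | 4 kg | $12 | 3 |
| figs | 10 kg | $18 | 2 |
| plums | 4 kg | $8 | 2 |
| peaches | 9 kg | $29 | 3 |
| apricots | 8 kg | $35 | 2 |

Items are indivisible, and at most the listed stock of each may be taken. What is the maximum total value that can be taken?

Top feasible selections:
- 3×quinces + 1×plums + 2×peaches + 2×apricots: weight 50, value 172
- 1×quinces + 3×peaches + 2×apricots: weight 47, value 169
Best: $172.

$172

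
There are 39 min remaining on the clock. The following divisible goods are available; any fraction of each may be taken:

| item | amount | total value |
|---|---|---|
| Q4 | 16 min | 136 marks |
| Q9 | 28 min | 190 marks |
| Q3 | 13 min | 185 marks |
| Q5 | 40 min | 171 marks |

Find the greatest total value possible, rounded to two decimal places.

388.86

Take in order of value per unit:
- Q3 (185/13 per unit): all 13 → value 185, running total 185.00
- Q4 (136/16 per unit): all 16 → value 136, running total 321.00
- Q9 (190/28 per unit): 10 of 28 → value 10×190/28 = 67.8571, running total 388.86
Total 388.86.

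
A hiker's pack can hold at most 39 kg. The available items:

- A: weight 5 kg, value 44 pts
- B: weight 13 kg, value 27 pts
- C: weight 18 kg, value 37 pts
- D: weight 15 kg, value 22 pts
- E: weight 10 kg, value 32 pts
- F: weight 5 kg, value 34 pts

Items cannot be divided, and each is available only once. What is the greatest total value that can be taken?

147 pts

This is a 0/1 knapsack; check combinations near the capacity.
- A+C+E+F: weight 5+18+10+5=38, value 44+37+32+34=147
- A+B+E+F: weight 5+13+10+5=33, value 44+27+32+34=137
- A+D+E+F: weight 5+15+10+5=35, value 44+22+32+34=132
- A+B+D+F: weight 5+13+15+5=38, value 44+27+22+34=127
- A+C+F: weight 5+18+5=28, value 44+37+34=115
Best: 147 pts.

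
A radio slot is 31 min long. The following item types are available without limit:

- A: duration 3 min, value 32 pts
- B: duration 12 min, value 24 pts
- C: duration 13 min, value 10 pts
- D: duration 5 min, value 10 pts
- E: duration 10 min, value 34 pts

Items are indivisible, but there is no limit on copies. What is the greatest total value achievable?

320 pts

Best value-per-unit is A at 32/3, and filling with it alone uses duration 10×3=30. No mix of the others beats 10×32 = 320.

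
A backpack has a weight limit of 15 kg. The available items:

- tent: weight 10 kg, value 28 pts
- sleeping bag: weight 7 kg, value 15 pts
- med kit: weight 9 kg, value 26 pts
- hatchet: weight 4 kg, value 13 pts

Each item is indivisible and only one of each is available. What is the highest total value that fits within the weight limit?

This is a 0/1 knapsack; check combinations near the capacity.
- tent+hatchet: weight 10+4=14, value 28+13=41
- med kit+hatchet: weight 9+4=13, value 26+13=39
- tent: weight 10, value 28
- sleeping bag+hatchet: weight 7+4=11, value 15+13=28
Best: 41 pts.

41 pts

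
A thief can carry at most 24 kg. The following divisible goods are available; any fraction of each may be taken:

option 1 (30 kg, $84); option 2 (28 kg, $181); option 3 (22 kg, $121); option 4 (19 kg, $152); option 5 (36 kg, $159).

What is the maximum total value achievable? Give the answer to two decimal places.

Take in order of value per unit:
- option 4 (152/19 per unit): all 19 → value 152, running total 152.00
- option 2 (181/28 per unit): 5 of 28 → value 5×181/28 = 32.3214, running total 184.32
Total 184.32.

184.32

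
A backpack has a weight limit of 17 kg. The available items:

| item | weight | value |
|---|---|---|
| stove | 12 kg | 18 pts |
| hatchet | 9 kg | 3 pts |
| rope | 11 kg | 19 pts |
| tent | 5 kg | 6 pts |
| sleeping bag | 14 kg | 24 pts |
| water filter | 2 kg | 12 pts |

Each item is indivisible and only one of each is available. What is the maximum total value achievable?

Check high-value combinations within 17 kg:
- sleeping bag+water filter: weight 14+2=16, value 24+12=36
- rope+water filter: weight 11+2=13, value 19+12=31
- stove+water filter: weight 12+2=14, value 18+12=30
Best: 36 pts.

36 pts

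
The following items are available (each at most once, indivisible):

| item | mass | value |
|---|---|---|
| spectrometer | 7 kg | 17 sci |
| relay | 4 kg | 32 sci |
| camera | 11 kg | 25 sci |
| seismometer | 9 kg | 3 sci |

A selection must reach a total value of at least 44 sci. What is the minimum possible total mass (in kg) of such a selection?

11

Subsets with value ≥ 44, sorted by total mass:
- spectrometer+relay: mass 11, value 49
- relay+camera: mass 15, value 57
- spectrometer+relay+seismometer: mass 20, value 52
Minimum mass: 11 kg.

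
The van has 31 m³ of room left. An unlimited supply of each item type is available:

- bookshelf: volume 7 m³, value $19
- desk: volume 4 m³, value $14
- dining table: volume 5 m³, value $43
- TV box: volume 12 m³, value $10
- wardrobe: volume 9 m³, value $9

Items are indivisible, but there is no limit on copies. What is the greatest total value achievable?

Best value-per-unit is dining table at 43/5, and filling with it alone uses volume 6×5=30. No mix of the others beats 6×43 = 258.

$258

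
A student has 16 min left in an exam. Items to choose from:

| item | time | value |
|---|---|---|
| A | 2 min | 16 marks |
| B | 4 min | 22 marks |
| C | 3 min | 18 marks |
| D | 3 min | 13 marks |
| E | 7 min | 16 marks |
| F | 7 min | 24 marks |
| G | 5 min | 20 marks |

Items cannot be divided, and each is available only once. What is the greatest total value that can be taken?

Check high-value combinations within 16 min:
- A+B+C+F: time 2+4+3+7=16, value 16+22+18+24=80
- A+B+C+G: time 2+4+3+5=14, value 16+22+18+20=76
- A+B+D+F: time 2+4+3+7=16, value 16+22+13+24=75
Best: 80 marks.

80 marks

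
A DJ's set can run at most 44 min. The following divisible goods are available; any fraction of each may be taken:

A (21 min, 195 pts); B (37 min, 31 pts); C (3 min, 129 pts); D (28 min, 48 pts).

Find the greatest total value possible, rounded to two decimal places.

Take in order of value per unit:
- C (129/3 per unit): all 3 → value 129, running total 129.00
- A (195/21 per unit): all 21 → value 195, running total 324.00
- D (48/28 per unit): 20 of 28 → value 20×48/28 = 34.2857, running total 358.29
Total 358.29.

358.29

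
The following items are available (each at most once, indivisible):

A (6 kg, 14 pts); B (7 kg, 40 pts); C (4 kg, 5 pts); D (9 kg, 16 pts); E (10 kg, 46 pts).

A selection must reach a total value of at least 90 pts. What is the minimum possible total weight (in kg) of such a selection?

Subsets with value ≥ 90, sorted by total weight:
- B+C+E: weight 21, value 91
- A+B+E: weight 23, value 100
- B+D+E: weight 26, value 102
Minimum weight: 21 kg.

21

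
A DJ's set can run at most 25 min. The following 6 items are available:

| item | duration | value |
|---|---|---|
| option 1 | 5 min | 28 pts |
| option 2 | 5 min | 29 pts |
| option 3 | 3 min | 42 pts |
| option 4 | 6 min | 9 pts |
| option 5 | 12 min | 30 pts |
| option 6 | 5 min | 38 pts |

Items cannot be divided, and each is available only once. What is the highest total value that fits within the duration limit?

Check high-value combinations within 25 min:
- option 1+option 2+option 3+option 4+option 6: duration 5+5+3+6+5=24, value 28+29+42+9+38=146
- option 2+option 3+option 5+option 6: duration 5+3+12+5=25, value 29+42+30+38=139
- option 1+option 3+option 5+option 6: duration 5+3+12+5=25, value 28+42+30+38=138
Best: 146 pts.

146 pts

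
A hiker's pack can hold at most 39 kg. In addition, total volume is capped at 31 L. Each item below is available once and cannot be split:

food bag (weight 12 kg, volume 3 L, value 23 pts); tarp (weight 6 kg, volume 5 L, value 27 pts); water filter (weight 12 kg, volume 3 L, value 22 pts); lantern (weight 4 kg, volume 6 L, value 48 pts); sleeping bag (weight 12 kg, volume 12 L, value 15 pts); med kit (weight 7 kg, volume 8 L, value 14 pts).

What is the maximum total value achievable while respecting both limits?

120 pts

Feasible sets respecting both limits:
- food bag+tarp+water filter+lantern: weight 34, volume 17, value 120
- food bag+tarp+lantern+sleeping bag: weight 34, volume 26, value 113
- tarp+water filter+lantern+sleeping bag: weight 34, volume 26, value 112
- food bag+tarp+lantern+med kit: weight 29, volume 22, value 112
Best: 120 pts.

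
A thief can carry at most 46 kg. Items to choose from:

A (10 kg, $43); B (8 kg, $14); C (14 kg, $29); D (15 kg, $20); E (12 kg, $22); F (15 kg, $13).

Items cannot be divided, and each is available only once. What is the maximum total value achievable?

$108

This is a 0/1 knapsack; check combinations near the capacity.
- A+B+C+E: weight 10+8+14+12=44, value 43+14+29+22=108
- A+B+D+E: weight 10+8+15+12=45, value 43+14+20+22=99
- A+C+E: weight 10+14+12=36, value 43+29+22=94
- A+C+D: weight 10+14+15=39, value 43+29+20=92
Best: $108.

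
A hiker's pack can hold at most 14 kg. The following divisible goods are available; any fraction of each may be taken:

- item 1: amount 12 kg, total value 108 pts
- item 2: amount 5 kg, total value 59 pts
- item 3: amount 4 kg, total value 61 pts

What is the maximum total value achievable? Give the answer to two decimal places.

165.00

Take in order of value per unit:
- item 3 (61/4 per unit): all 4 → value 61, running total 61.00
- item 2 (59/5 per unit): all 5 → value 59, running total 120.00
- item 1 (108/12 per unit): 5 of 12 → value 5×108/12 = 45.0000, running total 165.00
Total 165.00.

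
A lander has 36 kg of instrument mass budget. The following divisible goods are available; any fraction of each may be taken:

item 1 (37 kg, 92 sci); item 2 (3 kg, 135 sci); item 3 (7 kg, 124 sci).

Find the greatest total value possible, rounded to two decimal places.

323.65

Take in order of value per unit:
- item 2 (135/3 per unit): all 3 → value 135, running total 135.00
- item 3 (124/7 per unit): all 7 → value 124, running total 259.00
- item 1 (92/37 per unit): 26 of 37 → value 26×92/37 = 64.6486, running total 323.65
Total 323.65.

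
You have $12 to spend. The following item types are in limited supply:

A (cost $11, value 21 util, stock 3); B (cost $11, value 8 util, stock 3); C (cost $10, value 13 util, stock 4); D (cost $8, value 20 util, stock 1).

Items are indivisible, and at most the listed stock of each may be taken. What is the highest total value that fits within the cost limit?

21 util

Best selections within cost 12 and stock limits:
- 1×A: cost 11, value 21
- 1×D: cost 8, value 20
- 1×C: cost 10, value 13
- 1×B: cost 11, value 8
Best: 21 util.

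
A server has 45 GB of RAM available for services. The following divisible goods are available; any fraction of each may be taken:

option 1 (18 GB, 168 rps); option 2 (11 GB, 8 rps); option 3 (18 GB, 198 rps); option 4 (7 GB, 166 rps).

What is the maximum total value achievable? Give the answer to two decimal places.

533.45

Take in order of value per unit:
- option 4 (166/7 per unit): all 7 → value 166, running total 166.00
- option 3 (198/18 per unit): all 18 → value 198, running total 364.00
- option 1 (168/18 per unit): all 18 → value 168, running total 532.00
- option 2 (8/11 per unit): 2 of 11 → value 2×8/11 = 1.4545, running total 533.45
Total 533.45.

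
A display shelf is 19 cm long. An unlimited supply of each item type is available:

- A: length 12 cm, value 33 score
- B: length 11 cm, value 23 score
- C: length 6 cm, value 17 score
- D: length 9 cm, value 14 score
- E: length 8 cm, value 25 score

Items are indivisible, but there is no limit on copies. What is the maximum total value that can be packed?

Best value-per-unit is E at 25/8; filling with it alone gives 2×25 = 50.
Optimal mix: 3×C → length 18, value 51.

51 score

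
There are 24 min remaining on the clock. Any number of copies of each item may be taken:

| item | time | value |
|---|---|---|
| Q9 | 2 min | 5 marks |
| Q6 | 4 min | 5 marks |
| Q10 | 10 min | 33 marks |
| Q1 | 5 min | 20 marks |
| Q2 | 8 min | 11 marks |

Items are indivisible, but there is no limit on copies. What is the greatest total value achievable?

Best value-per-unit is Q1 at 20/5; filling with it alone gives 4×20 = 80.
Optimal mix: 2×Q9 + 4×Q1 → time 24, value 90.

90 marks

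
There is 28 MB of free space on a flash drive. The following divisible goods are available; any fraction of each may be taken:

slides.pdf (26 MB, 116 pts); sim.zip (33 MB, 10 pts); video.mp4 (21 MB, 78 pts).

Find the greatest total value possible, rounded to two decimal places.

123.43

Take in order of value per unit:
- slides.pdf (116/26 per unit): all 26 → value 116, running total 116.00
- video.mp4 (78/21 per unit): 2 of 21 → value 2×78/21 = 7.4286, running total 123.43
Total 123.43.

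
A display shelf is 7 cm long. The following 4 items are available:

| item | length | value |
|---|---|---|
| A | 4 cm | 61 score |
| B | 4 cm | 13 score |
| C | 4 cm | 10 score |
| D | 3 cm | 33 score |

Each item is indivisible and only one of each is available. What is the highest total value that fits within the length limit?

Check high-value combinations within 7 cm:
- A+D: length 4+3=7, value 61+33=94
- A: length 4, value 61
- B+D: length 4+3=7, value 13+33=46
- C+D: length 4+3=7, value 10+33=43
- D: length 3, value 33
Best: 94 score.

94 score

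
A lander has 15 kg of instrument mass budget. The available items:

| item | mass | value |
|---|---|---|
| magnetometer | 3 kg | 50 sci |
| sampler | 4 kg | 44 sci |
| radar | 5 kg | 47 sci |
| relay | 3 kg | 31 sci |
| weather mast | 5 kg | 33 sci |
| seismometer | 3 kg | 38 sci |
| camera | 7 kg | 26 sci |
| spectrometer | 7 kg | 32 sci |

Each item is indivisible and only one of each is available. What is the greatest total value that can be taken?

Check high-value combinations within 15 kg:
- magnetometer+sampler+radar+seismometer: mass 3+4+5+3=15, value 50+44+47+38=179
- magnetometer+sampler+radar+relay: mass 3+4+5+3=15, value 50+44+47+31=172
- magnetometer+radar+relay+seismometer: mass 3+5+3+3=14, value 50+47+31+38=166
- magnetometer+sampler+weather mast+seismometer: mass 3+4+5+3=15, value 50+44+33+38=165
Best: 179 sci.

179 sci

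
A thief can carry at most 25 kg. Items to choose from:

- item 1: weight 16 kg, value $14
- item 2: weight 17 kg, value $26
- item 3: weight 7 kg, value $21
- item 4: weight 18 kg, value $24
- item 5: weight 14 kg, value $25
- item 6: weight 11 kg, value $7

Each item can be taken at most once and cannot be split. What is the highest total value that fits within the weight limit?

Check high-value combinations within 25 kg:
- item 2+item 3: weight 17+7=24, value 26+21=47
- item 3+item 5: weight 7+14=21, value 21+25=46
- item 3+item 4: weight 7+18=25, value 21+24=45
- item 1+item 3: weight 16+7=23, value 14+21=35
Best: $47.

$47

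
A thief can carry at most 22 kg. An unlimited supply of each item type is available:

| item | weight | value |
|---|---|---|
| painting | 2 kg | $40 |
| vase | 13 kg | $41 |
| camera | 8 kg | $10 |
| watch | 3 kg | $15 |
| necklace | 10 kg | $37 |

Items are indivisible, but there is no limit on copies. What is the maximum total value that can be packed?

$440

Best value-per-unit is painting at 40/2, and filling with it alone uses weight 11×2=22. No mix of the others beats 11×40 = 440.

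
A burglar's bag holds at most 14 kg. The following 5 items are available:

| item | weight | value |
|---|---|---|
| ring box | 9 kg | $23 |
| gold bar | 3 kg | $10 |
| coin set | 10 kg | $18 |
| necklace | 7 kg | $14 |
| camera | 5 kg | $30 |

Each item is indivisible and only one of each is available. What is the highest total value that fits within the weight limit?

Check high-value combinations within 14 kg:
- ring box+camera: weight 9+5=14, value 23+30=53
- necklace+camera: weight 7+5=12, value 14+30=44
- gold bar+camera: weight 3+5=8, value 10+30=40
Best: $53.

$53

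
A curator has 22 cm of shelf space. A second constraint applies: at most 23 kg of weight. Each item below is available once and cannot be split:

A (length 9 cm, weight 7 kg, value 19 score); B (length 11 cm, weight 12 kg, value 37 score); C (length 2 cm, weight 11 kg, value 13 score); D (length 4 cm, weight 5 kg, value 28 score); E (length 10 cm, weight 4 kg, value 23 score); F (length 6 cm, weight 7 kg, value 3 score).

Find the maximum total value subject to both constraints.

Feasible sets respecting both limits:
- B+D: length 15, weight 17, value 65
- C+D+E: length 16, weight 20, value 64
- A+C+D: length 15, weight 23, value 60
- B+E: length 21, weight 16, value 60
Best: 65 score.

65 score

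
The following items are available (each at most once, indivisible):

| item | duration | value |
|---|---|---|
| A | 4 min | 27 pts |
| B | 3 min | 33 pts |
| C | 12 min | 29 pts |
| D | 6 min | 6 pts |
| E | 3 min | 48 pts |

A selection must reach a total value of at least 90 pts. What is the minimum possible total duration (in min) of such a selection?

Subsets with value ≥ 90, sorted by total duration:
- A+B+E: duration 10, value 108
- A+B+D+E: duration 16, value 114
- B+C+E: duration 18, value 110
- A+C+E: duration 19, value 104
Minimum duration: 10 min.

10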